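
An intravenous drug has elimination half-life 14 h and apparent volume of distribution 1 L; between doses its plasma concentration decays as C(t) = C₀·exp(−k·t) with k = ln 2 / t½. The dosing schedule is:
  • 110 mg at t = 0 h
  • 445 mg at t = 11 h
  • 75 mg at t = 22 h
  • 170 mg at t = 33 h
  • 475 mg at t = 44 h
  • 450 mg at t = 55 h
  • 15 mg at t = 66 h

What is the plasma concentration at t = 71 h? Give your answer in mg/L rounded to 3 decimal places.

k = ln 2 / 14 = 0.04951 per h
Dose 1 (110 mg at t=0 h): 110·exp(−0.04951·71) = 3.271 mg/L
Dose 2 (445 mg at t=11 h): 445·exp(−0.04951·60) = 22.816 mg/L
Dose 3 (75 mg at t=22 h): 75·exp(−0.04951·49) = 6.629 mg/L
Dose 4 (170 mg at t=33 h): 170·exp(−0.04951·38) = 25.904 mg/L
Dose 5 (475 mg at t=44 h): 475·exp(−0.04951·27) = 124.777 mg/L
Dose 6 (450 mg at t=55 h): 450·exp(−0.04951·16) = 203.788 mg/L
Dose 7 (15 mg at t=66 h): 15·exp(−0.04951·5) = 11.711 mg/L
C(71) = 3.271 + 22.816 + 6.629 + 25.904 + 124.777 + 203.788 + 11.711 = 398.896 mg/L

398.896 mg/L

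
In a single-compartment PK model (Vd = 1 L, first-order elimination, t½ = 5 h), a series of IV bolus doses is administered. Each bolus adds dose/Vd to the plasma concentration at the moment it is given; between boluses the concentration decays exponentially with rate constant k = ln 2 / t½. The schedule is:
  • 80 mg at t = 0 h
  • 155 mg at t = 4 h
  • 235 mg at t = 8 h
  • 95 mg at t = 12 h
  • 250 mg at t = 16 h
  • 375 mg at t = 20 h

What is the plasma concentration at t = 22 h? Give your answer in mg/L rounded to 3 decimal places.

k = ln 2 / 5 = 0.13863 per h
Dose 1 (80 mg at t=0 h): 80·exp(−0.13863·22) = 3.789 mg/L
Dose 2 (155 mg at t=4 h): 155·exp(−0.13863·18) = 12.783 mg/L
Dose 3 (235 mg at t=8 h): 235·exp(−0.13863·14) = 33.743 mg/L
Dose 4 (95 mg at t=12 h): 95·exp(−0.13863·10) = 23.750 mg/L
Dose 5 (250 mg at t=16 h): 250·exp(−0.13863·6) = 108.819 mg/L
Dose 6 (375 mg at t=20 h): 375·exp(−0.13863·2) = 284.197 mg/L
C(22) = 3.789 + 12.783 + 33.743 + 23.750 + 108.819 + 284.197 = 467.081 mg/L

467.081 mg/L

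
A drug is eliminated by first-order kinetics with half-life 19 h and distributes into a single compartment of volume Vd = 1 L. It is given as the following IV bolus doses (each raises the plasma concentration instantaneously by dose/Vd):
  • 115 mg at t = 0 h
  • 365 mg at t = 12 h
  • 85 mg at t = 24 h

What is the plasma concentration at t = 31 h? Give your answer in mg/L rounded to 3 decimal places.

285.458 mg/L

k = ln 2 / 19 = 0.03648 per h
Dose 1 (115 mg at t=0 h): 115·exp(−0.03648·31) = 37.115 mg/L
Dose 2 (365 mg at t=12 h): 365·exp(−0.03648·19) = 182.500 mg/L
Dose 3 (85 mg at t=24 h): 85·exp(−0.03648·7) = 65.844 mg/L
C(31) = 37.115 + 182.500 + 65.844 = 285.458 mg/L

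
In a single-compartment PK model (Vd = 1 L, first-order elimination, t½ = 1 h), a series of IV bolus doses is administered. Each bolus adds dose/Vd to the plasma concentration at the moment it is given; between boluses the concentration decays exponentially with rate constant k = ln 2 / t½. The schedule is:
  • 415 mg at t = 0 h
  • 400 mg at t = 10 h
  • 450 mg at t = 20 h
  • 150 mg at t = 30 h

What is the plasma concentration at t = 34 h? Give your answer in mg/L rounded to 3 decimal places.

9.402 mg/L

k = ln 2 / 1 = 0.69315 per h
Dose 1 (415 mg at t=0 h): 415·exp(−0.69315·34) = 0.000 mg/L
Dose 2 (400 mg at t=10 h): 400·exp(−0.69315·24) = 0.000 mg/L
Dose 3 (450 mg at t=20 h): 450·exp(−0.69315·14) = 0.027 mg/L
Dose 4 (150 mg at t=30 h): 150·exp(−0.69315·4) = 9.375 mg/L
C(34) = 0.000 + 0.000 + 0.027 + 9.375 = 9.402 mg/L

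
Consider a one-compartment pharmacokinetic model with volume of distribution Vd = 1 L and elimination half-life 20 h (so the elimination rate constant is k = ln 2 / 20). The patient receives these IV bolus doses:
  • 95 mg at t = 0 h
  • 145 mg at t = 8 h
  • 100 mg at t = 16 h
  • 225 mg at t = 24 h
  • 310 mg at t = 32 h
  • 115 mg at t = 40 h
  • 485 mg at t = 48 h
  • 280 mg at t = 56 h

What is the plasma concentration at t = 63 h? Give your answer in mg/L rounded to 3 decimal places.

775.861 mg/L

k = ln 2 / 20 = 0.03466 per h
Dose 1 (95 mg at t=0 h): 95·exp(−0.03466·63) = 10.702 mg/L
Dose 2 (145 mg at t=8 h): 145·exp(−0.03466·55) = 21.554 mg/L
Dose 3 (100 mg at t=16 h): 100·exp(−0.03466·47) = 19.615 mg/L
Dose 4 (225 mg at t=24 h): 225·exp(−0.03466·39) = 58.234 mg/L
Dose 5 (310 mg at t=32 h): 310·exp(−0.03466·31) = 105.868 mg/L
Dose 6 (115 mg at t=40 h): 115·exp(−0.03466·23) = 51.822 mg/L
Dose 7 (485 mg at t=48 h): 485·exp(−0.03466·15) = 288.383 mg/L
Dose 8 (280 mg at t=56 h): 280·exp(−0.03466·7) = 219.684 mg/L
C(63) = 10.702 + 21.554 + 19.615 + 58.234 + 105.868 + 51.822 + 288.383 + 219.684 = 775.861 mg/L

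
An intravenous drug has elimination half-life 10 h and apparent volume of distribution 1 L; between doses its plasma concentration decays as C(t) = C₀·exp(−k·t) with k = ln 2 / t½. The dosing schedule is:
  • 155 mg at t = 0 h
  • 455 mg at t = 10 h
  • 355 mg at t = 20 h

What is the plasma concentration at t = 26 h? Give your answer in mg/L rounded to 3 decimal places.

409.872 mg/L

k = ln 2 / 10 = 0.06931 per h
Dose 1 (155 mg at t=0 h): 155·exp(−0.06931·26) = 25.565 mg/L
Dose 2 (455 mg at t=10 h): 455·exp(−0.06931·16) = 150.094 mg/L
Dose 3 (355 mg at t=20 h): 355·exp(−0.06931·6) = 234.213 mg/L
C(26) = 25.565 + 150.094 + 234.213 = 409.872 mg/L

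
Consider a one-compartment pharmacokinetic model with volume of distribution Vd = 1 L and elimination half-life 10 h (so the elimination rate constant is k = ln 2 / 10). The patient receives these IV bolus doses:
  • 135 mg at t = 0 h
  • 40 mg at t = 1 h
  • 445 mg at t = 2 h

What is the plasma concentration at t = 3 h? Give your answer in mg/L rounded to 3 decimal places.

559.676 mg/L

k = ln 2 / 10 = 0.06931 per h
Dose 1 (135 mg at t=0 h): 135·exp(−0.06931·3) = 109.654 mg/L
Dose 2 (40 mg at t=1 h): 40·exp(−0.06931·2) = 34.822 mg/L
Dose 3 (445 mg at t=2 h): 445·exp(−0.06931·1) = 415.200 mg/L
C(3) = 109.654 + 34.822 + 415.200 = 559.676 mg/L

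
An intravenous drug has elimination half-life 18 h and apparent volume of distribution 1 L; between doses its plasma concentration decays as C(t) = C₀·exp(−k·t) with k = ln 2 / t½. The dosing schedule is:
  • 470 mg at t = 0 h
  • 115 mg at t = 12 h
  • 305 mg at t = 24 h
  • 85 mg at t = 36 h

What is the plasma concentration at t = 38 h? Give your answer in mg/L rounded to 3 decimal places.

407.640 mg/L

k = ln 2 / 18 = 0.03851 per h
Dose 1 (470 mg at t=0 h): 470·exp(−0.03851·38) = 108.790 mg/L
Dose 2 (115 mg at t=12 h): 115·exp(−0.03851·26) = 42.255 mg/L
Dose 3 (305 mg at t=24 h): 305·exp(−0.03851·14) = 177.896 mg/L
Dose 4 (85 mg at t=36 h): 85·exp(−0.03851·2) = 78.699 mg/L
C(38) = 108.790 + 42.255 + 177.896 + 78.699 = 407.640 mg/L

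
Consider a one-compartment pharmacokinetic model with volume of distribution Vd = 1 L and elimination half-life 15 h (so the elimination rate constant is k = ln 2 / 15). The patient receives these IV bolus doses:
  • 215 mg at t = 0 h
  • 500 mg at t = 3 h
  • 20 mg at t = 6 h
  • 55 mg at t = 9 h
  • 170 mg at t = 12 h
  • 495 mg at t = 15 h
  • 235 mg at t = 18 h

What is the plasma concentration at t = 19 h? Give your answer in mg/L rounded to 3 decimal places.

k = ln 2 / 15 = 0.04621 per h
Dose 1 (215 mg at t=0 h): 215·exp(−0.04621·19) = 89.358 mg/L
Dose 2 (500 mg at t=3 h): 500·exp(−0.04621·16) = 238.710 mg/L
Dose 3 (20 mg at t=6 h): 20·exp(−0.04621·13) = 10.968 mg/L
Dose 4 (55 mg at t=9 h): 55·exp(−0.04621·10) = 34.648 mg/L
Dose 5 (170 mg at t=12 h): 170·exp(−0.04621·7) = 123.018 mg/L
Dose 6 (495 mg at t=15 h): 495·exp(−0.04621·4) = 411.463 mg/L
Dose 7 (235 mg at t=18 h): 235·exp(−0.04621·1) = 224.388 mg/L
C(19) = 89.358 + 238.710 + 10.968 + 34.648 + 123.018 + 411.463 + 224.388 = 1132.553 mg/L

1132.553 mg/L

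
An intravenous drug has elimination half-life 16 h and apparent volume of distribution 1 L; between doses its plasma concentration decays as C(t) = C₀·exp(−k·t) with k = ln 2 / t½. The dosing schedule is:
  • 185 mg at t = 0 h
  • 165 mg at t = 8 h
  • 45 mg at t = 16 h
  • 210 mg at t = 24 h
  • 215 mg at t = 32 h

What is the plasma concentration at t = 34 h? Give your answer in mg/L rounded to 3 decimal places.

k = ln 2 / 16 = 0.04332 per h
Dose 1 (185 mg at t=0 h): 185·exp(−0.04332·34) = 42.411 mg/L
Dose 2 (165 mg at t=8 h): 165·exp(−0.04332·26) = 53.495 mg/L
Dose 3 (45 mg at t=16 h): 45·exp(−0.04332·18) = 20.633 mg/L
Dose 4 (210 mg at t=24 h): 210·exp(−0.04332·10) = 136.168 mg/L
Dose 5 (215 mg at t=32 h): 215·exp(−0.04332·2) = 197.156 mg/L
C(34) = 42.411 + 53.495 + 20.633 + 136.168 + 197.156 = 449.863 mg/L

449.863 mg/L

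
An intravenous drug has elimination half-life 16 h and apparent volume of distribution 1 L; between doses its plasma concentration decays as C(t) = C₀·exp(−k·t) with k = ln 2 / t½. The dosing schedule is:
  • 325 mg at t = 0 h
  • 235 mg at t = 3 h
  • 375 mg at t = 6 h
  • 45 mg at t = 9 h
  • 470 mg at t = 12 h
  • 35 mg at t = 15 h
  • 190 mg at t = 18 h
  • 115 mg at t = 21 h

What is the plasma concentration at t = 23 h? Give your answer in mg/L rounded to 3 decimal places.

k = ln 2 / 16 = 0.04332 per h
Dose 1 (325 mg at t=0 h): 325·exp(−0.04332·23) = 119.992 mg/L
Dose 2 (235 mg at t=3 h): 235·exp(−0.04332·20) = 98.805 mg/L
Dose 3 (375 mg at t=6 h): 375·exp(−0.04332·17) = 179.551 mg/L
Dose 4 (45 mg at t=9 h): 45·exp(−0.04332·14) = 24.536 mg/L
Dose 5 (470 mg at t=12 h): 470·exp(−0.04332·11) = 291.837 mg/L
Dose 6 (35 mg at t=15 h): 35·exp(−0.04332·8) = 24.749 mg/L
Dose 7 (190 mg at t=18 h): 190·exp(−0.04332·5) = 152.997 mg/L
Dose 8 (115 mg at t=21 h): 115·exp(−0.04332·2) = 105.455 mg/L
C(23) = 119.992 + 98.805 + 179.551 + 24.536 + 291.837 + 24.749 + 152.997 + 105.455 = 997.922 mg/L

997.922 mg/L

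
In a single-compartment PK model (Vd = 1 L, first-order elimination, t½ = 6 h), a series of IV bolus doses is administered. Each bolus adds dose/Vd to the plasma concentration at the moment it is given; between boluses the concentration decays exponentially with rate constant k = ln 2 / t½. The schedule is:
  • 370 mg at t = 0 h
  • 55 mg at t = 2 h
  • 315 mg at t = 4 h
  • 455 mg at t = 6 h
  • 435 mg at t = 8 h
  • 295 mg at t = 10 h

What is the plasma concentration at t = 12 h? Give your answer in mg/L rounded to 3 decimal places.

k = ln 2 / 6 = 0.11552 per h
Dose 1 (370 mg at t=0 h): 370·exp(−0.11552·12) = 92.500 mg/L
Dose 2 (55 mg at t=2 h): 55·exp(−0.11552·10) = 17.324 mg/L
Dose 3 (315 mg at t=4 h): 315·exp(−0.11552·8) = 125.008 mg/L
Dose 4 (455 mg at t=6 h): 455·exp(−0.11552·6) = 227.500 mg/L
Dose 5 (435 mg at t=8 h): 435·exp(−0.11552·4) = 274.033 mg/L
Dose 6 (295 mg at t=10 h): 295·exp(−0.11552·2) = 234.142 mg/L
C(12) = 92.500 + 17.324 + 125.008 + 227.500 + 274.033 + 234.142 = 970.506 mg/L

970.506 mg/L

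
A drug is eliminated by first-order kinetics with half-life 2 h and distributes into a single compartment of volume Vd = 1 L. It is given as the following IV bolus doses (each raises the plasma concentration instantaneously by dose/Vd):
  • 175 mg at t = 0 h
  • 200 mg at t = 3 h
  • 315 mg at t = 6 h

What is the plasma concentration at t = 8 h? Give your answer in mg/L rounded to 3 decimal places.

k = ln 2 / 2 = 0.34657 per h
Dose 1 (175 mg at t=0 h): 175·exp(−0.34657·8) = 10.938 mg/L
Dose 2 (200 mg at t=3 h): 200·exp(−0.34657·5) = 35.355 mg/L
Dose 3 (315 mg at t=6 h): 315·exp(−0.34657·2) = 157.500 mg/L
C(8) = 10.938 + 35.355 + 157.500 = 203.793 mg/L

203.793 mg/L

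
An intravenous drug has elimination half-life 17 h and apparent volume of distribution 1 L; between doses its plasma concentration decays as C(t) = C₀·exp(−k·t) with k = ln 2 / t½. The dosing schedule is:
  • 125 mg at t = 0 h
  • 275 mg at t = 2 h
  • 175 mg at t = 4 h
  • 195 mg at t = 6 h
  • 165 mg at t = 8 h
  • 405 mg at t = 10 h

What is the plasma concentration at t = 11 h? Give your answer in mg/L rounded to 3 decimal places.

1095.759 mg/L

k = ln 2 / 17 = 0.04077 per h
Dose 1 (125 mg at t=0 h): 125·exp(−0.04077·11) = 79.823 mg/L
Dose 2 (275 mg at t=2 h): 275·exp(−0.04077·9) = 190.530 mg/L
Dose 3 (175 mg at t=4 h): 175·exp(−0.04077·7) = 131.548 mg/L
Dose 4 (195 mg at t=6 h): 195·exp(−0.04077·5) = 159.036 mg/L
Dose 5 (165 mg at t=8 h): 165·exp(−0.04077·3) = 146.003 mg/L
Dose 6 (405 mg at t=10 h): 405·exp(−0.04077·1) = 388.819 mg/L
C(11) = 79.823 + 190.530 + 131.548 + 159.036 + 146.003 + 388.819 = 1095.759 mg/L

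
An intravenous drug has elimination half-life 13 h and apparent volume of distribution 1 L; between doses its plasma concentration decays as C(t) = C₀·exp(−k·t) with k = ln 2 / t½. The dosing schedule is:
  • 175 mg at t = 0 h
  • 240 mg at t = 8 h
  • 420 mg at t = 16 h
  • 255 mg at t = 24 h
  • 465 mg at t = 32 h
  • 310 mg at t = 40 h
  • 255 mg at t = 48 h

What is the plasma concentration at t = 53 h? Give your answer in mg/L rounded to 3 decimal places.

k = ln 2 / 13 = 0.05332 per h
Dose 1 (175 mg at t=0 h): 175·exp(−0.05332·53) = 10.370 mg/L
Dose 2 (240 mg at t=8 h): 240·exp(−0.05332·45) = 21.786 mg/L
Dose 3 (420 mg at t=16 h): 420·exp(−0.05332·37) = 58.408 mg/L
Dose 4 (255 mg at t=24 h): 255·exp(−0.05332·29) = 54.327 mg/L
Dose 5 (465 mg at t=32 h): 465·exp(−0.05332·21) = 151.766 mg/L
Dose 6 (310 mg at t=40 h): 310·exp(−0.05332·13) = 155.000 mg/L
Dose 7 (255 mg at t=48 h): 255·exp(−0.05332·5) = 195.326 mg/L
C(53) = 10.370 + 21.786 + 58.408 + 54.327 + 151.766 + 155.000 + 195.326 = 646.982 mg/L

646.982 mg/L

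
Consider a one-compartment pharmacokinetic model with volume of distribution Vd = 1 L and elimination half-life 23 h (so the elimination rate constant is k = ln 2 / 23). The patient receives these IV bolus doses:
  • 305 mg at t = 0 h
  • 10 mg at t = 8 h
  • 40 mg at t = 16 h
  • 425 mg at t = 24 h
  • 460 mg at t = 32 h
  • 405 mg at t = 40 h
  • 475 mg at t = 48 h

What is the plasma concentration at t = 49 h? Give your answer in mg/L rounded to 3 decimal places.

k = ln 2 / 23 = 0.03014 per h
Dose 1 (305 mg at t=0 h): 305·exp(−0.03014·49) = 69.659 mg/L
Dose 2 (10 mg at t=8 h): 10·exp(−0.03014·41) = 2.907 mg/L
Dose 3 (40 mg at t=16 h): 40·exp(−0.03014·33) = 14.796 mg/L
Dose 4 (425 mg at t=24 h): 425·exp(−0.03014·25) = 200.070 mg/L
Dose 5 (460 mg at t=32 h): 460·exp(−0.03014·17) = 275.586 mg/L
Dose 6 (405 mg at t=40 h): 405·exp(−0.03014·9) = 308.788 mg/L
Dose 7 (475 mg at t=48 h): 475·exp(−0.03014·1) = 460.899 mg/L
C(49) = 69.659 + 2.907 + 14.796 + 200.070 + 275.586 + 308.788 + 460.899 = 1332.704 mg/L

1332.704 mg/L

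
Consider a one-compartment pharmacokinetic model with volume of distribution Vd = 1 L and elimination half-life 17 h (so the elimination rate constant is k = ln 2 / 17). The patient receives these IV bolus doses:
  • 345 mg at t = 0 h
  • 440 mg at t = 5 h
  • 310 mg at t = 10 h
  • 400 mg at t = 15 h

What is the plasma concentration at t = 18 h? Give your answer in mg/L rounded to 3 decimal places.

1002.244 mg/L

k = ln 2 / 17 = 0.04077 per h
Dose 1 (345 mg at t=0 h): 345·exp(−0.04077·18) = 165.608 mg/L
Dose 2 (440 mg at t=5 h): 440·exp(−0.04077·13) = 258.972 mg/L
Dose 3 (310 mg at t=10 h): 310·exp(−0.04077·8) = 223.718 mg/L
Dose 4 (400 mg at t=15 h): 400·exp(−0.04077·3) = 353.946 mg/L
C(18) = 165.608 + 258.972 + 223.718 + 353.946 = 1002.244 mg/L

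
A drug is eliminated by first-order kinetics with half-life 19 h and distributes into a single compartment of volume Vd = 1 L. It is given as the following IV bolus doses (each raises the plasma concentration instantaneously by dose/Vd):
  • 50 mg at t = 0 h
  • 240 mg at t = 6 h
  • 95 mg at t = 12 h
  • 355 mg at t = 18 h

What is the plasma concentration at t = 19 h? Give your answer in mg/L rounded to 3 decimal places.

590.235 mg/L

k = ln 2 / 19 = 0.03648 per h
Dose 1 (50 mg at t=0 h): 50·exp(−0.03648·19) = 25.000 mg/L
Dose 2 (240 mg at t=6 h): 240·exp(−0.03648·13) = 149.363 mg/L
Dose 3 (95 mg at t=12 h): 95·exp(−0.03648·7) = 73.590 mg/L
Dose 4 (355 mg at t=18 h): 355·exp(−0.03648·1) = 342.282 mg/L
C(19) = 25.000 + 149.363 + 73.590 + 342.282 = 590.235 mg/L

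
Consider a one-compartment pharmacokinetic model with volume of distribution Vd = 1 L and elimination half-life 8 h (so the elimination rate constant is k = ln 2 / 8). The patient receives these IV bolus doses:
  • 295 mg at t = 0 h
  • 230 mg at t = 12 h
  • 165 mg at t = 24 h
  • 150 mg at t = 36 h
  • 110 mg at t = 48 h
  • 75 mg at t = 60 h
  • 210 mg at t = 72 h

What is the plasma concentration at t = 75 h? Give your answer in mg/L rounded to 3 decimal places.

k = ln 2 / 8 = 0.08664 per h
Dose 1 (295 mg at t=0 h): 295·exp(−0.08664·75) = 0.444 mg/L
Dose 2 (230 mg at t=12 h): 230·exp(−0.08664·63) = 0.980 mg/L
Dose 3 (165 mg at t=24 h): 165·exp(−0.08664·51) = 1.988 mg/L
Dose 4 (150 mg at t=36 h): 150·exp(−0.08664·39) = 5.112 mg/L
Dose 5 (110 mg at t=48 h): 110·exp(−0.08664·27) = 10.603 mg/L
Dose 6 (75 mg at t=60 h): 75·exp(−0.08664·15) = 20.447 mg/L
Dose 7 (210 mg at t=72 h): 210·exp(−0.08664·3) = 161.932 mg/L
C(75) = 0.444 + 0.980 + 1.988 + 5.112 + 10.603 + 20.447 + 161.932 = 201.506 mg/L

201.506 mg/L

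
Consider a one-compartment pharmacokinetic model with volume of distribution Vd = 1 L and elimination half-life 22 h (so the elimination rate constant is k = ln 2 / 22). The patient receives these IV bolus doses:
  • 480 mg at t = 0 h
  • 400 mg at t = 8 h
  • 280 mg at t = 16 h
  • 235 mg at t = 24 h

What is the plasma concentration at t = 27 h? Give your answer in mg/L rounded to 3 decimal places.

836.641 mg/L

k = ln 2 / 22 = 0.03151 per h
Dose 1 (480 mg at t=0 h): 480·exp(−0.03151·27) = 205.020 mg/L
Dose 2 (400 mg at t=8 h): 400·exp(−0.03151·19) = 219.826 mg/L
Dose 3 (280 mg at t=16 h): 280·exp(−0.03151·11) = 197.990 mg/L
Dose 4 (235 mg at t=24 h): 235·exp(−0.03151·3) = 213.805 mg/L
C(27) = 205.020 + 219.826 + 197.990 + 213.805 = 836.641 mg/L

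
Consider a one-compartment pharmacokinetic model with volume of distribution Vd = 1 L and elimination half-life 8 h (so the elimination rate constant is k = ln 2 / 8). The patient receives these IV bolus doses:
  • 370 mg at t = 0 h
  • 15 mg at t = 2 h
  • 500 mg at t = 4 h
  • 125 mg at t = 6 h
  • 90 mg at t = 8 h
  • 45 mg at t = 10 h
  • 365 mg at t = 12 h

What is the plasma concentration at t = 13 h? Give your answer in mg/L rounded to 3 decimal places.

k = ln 2 / 8 = 0.08664 per h
Dose 1 (370 mg at t=0 h): 370·exp(−0.08664·13) = 119.958 mg/L
Dose 2 (15 mg at t=2 h): 15·exp(−0.08664·11) = 5.783 mg/L
Dose 3 (500 mg at t=4 h): 500·exp(−0.08664·9) = 229.251 mg/L
Dose 4 (125 mg at t=6 h): 125·exp(−0.08664·7) = 68.157 mg/L
Dose 5 (90 mg at t=8 h): 90·exp(−0.08664·5) = 58.358 mg/L
Dose 6 (45 mg at t=10 h): 45·exp(−0.08664·3) = 34.700 mg/L
Dose 7 (365 mg at t=12 h): 365·exp(−0.08664·1) = 334.706 mg/L
C(13) = 119.958 + 5.783 + 229.251 + 68.157 + 58.358 + 34.700 + 334.706 = 850.913 mg/L

850.913 mg/L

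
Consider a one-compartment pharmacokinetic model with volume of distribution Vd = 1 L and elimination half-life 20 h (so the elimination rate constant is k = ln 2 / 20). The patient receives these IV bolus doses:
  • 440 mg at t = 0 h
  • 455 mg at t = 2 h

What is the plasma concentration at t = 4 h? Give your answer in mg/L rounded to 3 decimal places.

k = ln 2 / 20 = 0.03466 per h
Dose 1 (440 mg at t=0 h): 440·exp(−0.03466·4) = 383.042 mg/L
Dose 2 (455 mg at t=2 h): 455·exp(−0.03466·2) = 424.530 mg/L
C(4) = 383.042 + 424.530 = 807.572 mg/L

807.572 mg/L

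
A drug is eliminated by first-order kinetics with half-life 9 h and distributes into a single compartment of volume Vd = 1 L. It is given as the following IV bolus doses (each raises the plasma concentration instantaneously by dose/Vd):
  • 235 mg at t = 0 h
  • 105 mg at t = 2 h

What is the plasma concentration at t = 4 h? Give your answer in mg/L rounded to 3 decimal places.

262.704 mg/L

k = ln 2 / 9 = 0.07702 per h
Dose 1 (235 mg at t=0 h): 235·exp(−0.07702·4) = 172.694 mg/L
Dose 2 (105 mg at t=2 h): 105·exp(−0.07702·2) = 90.011 mg/L
C(4) = 172.694 + 90.011 = 262.704 mg/L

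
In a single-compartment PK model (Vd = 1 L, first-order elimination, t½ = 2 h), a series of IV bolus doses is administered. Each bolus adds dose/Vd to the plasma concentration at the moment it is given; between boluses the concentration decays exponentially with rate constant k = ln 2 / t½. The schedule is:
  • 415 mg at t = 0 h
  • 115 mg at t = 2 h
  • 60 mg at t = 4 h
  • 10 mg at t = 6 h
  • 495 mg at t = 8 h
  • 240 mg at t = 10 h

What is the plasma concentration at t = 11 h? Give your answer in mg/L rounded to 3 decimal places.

k = ln 2 / 2 = 0.34657 per h
Dose 1 (415 mg at t=0 h): 415·exp(−0.34657·11) = 9.170 mg/L
Dose 2 (115 mg at t=2 h): 115·exp(−0.34657·9) = 5.082 mg/L
Dose 3 (60 mg at t=4 h): 60·exp(−0.34657·7) = 5.303 mg/L
Dose 4 (10 mg at t=6 h): 10·exp(−0.34657·5) = 1.768 mg/L
Dose 5 (495 mg at t=8 h): 495·exp(−0.34657·3) = 175.009 mg/L
Dose 6 (240 mg at t=10 h): 240·exp(−0.34657·1) = 169.706 mg/L
C(11) = 9.170 + 5.082 + 5.303 + 1.768 + 175.009 + 169.706 = 366.038 mg/L

366.038 mg/L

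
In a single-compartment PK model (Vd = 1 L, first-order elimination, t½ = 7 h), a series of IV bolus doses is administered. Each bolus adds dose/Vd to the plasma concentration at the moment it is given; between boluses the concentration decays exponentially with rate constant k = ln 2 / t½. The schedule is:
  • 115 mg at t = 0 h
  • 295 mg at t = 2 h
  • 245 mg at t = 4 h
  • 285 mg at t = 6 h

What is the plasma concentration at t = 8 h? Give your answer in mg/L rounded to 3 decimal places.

613.601 mg/L

k = ln 2 / 7 = 0.09902 per h
Dose 1 (115 mg at t=0 h): 115·exp(−0.09902·8) = 52.079 mg/L
Dose 2 (295 mg at t=2 h): 295·exp(−0.09902·6) = 162.853 mg/L
Dose 3 (245 mg at t=4 h): 245·exp(−0.09902·4) = 164.873 mg/L
Dose 4 (285 mg at t=6 h): 285·exp(−0.09902·2) = 233.796 mg/L
C(8) = 52.079 + 162.853 + 164.873 + 233.796 = 613.601 mg/L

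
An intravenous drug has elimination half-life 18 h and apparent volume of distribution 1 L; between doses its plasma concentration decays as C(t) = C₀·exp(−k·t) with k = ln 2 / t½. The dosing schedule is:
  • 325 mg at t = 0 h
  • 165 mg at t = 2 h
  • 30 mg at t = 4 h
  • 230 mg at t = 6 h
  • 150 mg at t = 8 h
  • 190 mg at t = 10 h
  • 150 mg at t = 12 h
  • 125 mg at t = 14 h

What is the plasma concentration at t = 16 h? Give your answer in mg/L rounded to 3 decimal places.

k = ln 2 / 18 = 0.03851 per h
Dose 1 (325 mg at t=0 h): 325·exp(−0.03851·16) = 175.510 mg/L
Dose 2 (165 mg at t=2 h): 165·exp(−0.03851·14) = 96.239 mg/L
Dose 3 (30 mg at t=4 h): 30·exp(−0.03851·12) = 18.899 mg/L
Dose 4 (230 mg at t=6 h): 230·exp(−0.03851·10) = 156.491 mg/L
Dose 5 (150 mg at t=8 h): 150·exp(−0.03851·8) = 110.230 mg/L
Dose 6 (190 mg at t=10 h): 190·exp(−0.03851·6) = 150.803 mg/L
Dose 7 (150 mg at t=12 h): 150·exp(−0.03851·4) = 128.587 mg/L
Dose 8 (125 mg at t=14 h): 125·exp(−0.03851·2) = 115.734 mg/L
C(16) = 175.510 + 96.239 + 18.899 + 156.491 + 110.230 + 150.803 + 128.587 + 115.734 = 952.492 mg/L

952.492 mg/L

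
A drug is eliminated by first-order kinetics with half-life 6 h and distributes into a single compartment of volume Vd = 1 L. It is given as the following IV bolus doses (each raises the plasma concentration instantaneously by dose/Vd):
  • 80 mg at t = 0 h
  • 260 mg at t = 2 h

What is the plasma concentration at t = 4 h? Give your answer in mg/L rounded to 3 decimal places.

k = ln 2 / 6 = 0.11552 per h
Dose 1 (80 mg at t=0 h): 80·exp(−0.11552·4) = 50.397 mg/L
Dose 2 (260 mg at t=2 h): 260·exp(−0.11552·2) = 206.362 mg/L
C(4) = 50.397 + 206.362 = 256.759 mg/L

256.759 mg/L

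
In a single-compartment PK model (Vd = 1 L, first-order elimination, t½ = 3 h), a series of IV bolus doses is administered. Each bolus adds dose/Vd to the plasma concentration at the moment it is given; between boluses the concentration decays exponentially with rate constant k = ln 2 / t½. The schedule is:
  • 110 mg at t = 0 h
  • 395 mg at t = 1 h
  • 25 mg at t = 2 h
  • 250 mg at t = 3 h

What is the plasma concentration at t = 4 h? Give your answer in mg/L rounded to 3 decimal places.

455.328 mg/L

k = ln 2 / 3 = 0.23105 per h
Dose 1 (110 mg at t=0 h): 110·exp(−0.23105·4) = 43.654 mg/L
Dose 2 (395 mg at t=1 h): 395·exp(−0.23105·3) = 197.500 mg/L
Dose 3 (25 mg at t=2 h): 25·exp(−0.23105·2) = 15.749 mg/L
Dose 4 (250 mg at t=3 h): 250·exp(−0.23105·1) = 198.425 mg/L
C(4) = 43.654 + 197.500 + 15.749 + 198.425 = 455.328 mg/L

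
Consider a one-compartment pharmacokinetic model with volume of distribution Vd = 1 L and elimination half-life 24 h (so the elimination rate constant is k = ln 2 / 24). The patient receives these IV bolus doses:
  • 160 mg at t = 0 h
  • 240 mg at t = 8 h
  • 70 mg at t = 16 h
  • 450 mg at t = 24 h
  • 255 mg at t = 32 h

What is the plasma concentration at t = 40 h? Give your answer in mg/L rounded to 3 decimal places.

k = ln 2 / 24 = 0.02888 per h
Dose 1 (160 mg at t=0 h): 160·exp(−0.02888·40) = 50.397 mg/L
Dose 2 (240 mg at t=8 h): 240·exp(−0.02888·32) = 95.244 mg/L
Dose 3 (70 mg at t=16 h): 70·exp(−0.02888·24) = 35.000 mg/L
Dose 4 (450 mg at t=24 h): 450·exp(−0.02888·16) = 283.482 mg/L
Dose 5 (255 mg at t=32 h): 255·exp(−0.02888·8) = 202.394 mg/L
C(40) = 50.397 + 95.244 + 35.000 + 283.482 + 202.394 = 666.517 mg/L

666.517 mg/L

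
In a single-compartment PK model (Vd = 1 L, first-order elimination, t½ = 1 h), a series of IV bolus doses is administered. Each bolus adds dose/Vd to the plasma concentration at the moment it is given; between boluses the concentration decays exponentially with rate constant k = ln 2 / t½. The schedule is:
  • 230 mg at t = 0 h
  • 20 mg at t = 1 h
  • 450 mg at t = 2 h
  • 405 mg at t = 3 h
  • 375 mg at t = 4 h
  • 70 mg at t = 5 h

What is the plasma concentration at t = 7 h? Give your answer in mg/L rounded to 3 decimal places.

k = ln 2 / 1 = 0.69315 per h
Dose 1 (230 mg at t=0 h): 230·exp(−0.69315·7) = 1.797 mg/L
Dose 2 (20 mg at t=1 h): 20·exp(−0.69315·6) = 0.313 mg/L
Dose 3 (450 mg at t=2 h): 450·exp(−0.69315·5) = 14.062 mg/L
Dose 4 (405 mg at t=3 h): 405·exp(−0.69315·4) = 25.312 mg/L
Dose 5 (375 mg at t=4 h): 375·exp(−0.69315·3) = 46.875 mg/L
Dose 6 (70 mg at t=5 h): 70·exp(−0.69315·2) = 17.500 mg/L
C(7) = 1.797 + 0.313 + 14.062 + 25.312 + 46.875 + 17.500 = 105.859 mg/L

105.859 mg/L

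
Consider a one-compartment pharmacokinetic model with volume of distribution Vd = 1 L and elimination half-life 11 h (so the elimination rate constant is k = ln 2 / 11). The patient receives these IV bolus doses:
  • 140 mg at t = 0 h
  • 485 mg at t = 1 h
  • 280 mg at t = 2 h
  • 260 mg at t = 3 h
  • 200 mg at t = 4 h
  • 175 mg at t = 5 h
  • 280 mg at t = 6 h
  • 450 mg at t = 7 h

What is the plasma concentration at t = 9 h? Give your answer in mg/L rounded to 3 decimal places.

k = ln 2 / 11 = 0.06301 per h
Dose 1 (140 mg at t=0 h): 140·exp(−0.06301·9) = 79.402 mg/L
Dose 2 (485 mg at t=1 h): 485·exp(−0.06301·8) = 292.962 mg/L
Dose 3 (280 mg at t=2 h): 280·exp(−0.06301·7) = 180.133 mg/L
Dose 4 (260 mg at t=3 h): 260·exp(−0.06301·6) = 178.146 mg/L
Dose 5 (200 mg at t=4 h): 200·exp(−0.06301·5) = 145.948 mg/L
Dose 6 (175 mg at t=5 h): 175·exp(−0.06301·4) = 136.011 mg/L
Dose 7 (280 mg at t=6 h): 280·exp(−0.06301·3) = 231.771 mg/L
Dose 8 (450 mg at t=7 h): 450·exp(−0.06301·2) = 396.716 mg/L
C(9) = 79.402 + 292.962 + 180.133 + 178.146 + 145.948 + 136.011 + 231.771 + 396.716 = 1641.088 mg/L

1641.088 mg/L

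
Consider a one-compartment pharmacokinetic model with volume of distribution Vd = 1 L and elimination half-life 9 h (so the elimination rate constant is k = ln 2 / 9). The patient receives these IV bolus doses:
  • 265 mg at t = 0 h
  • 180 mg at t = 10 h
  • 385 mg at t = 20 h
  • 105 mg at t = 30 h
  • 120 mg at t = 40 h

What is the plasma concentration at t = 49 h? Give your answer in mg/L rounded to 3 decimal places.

k = ln 2 / 9 = 0.07702 per h
Dose 1 (265 mg at t=0 h): 265·exp(−0.07702·49) = 6.086 mg/L
Dose 2 (180 mg at t=10 h): 180·exp(−0.07702·39) = 8.929 mg/L
Dose 3 (385 mg at t=20 h): 385·exp(−0.07702·29) = 41.255 mg/L
Dose 4 (105 mg at t=30 h): 105·exp(−0.07702·19) = 24.304 mg/L
Dose 5 (120 mg at t=40 h): 120·exp(−0.07702·9) = 60.000 mg/L
C(49) = 6.086 + 8.929 + 41.255 + 24.304 + 60.000 = 140.574 mg/L

140.574 mg/L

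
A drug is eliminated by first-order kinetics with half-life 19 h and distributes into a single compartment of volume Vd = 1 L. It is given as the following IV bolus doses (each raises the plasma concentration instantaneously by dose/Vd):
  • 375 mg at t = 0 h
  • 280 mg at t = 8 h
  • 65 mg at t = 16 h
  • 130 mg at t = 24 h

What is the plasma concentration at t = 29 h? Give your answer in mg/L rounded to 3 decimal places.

409.112 mg/L

k = ln 2 / 19 = 0.03648 per h
Dose 1 (375 mg at t=0 h): 375·exp(−0.03648·29) = 130.186 mg/L
Dose 2 (280 mg at t=8 h): 280·exp(−0.03648·21) = 130.149 mg/L
Dose 3 (65 mg at t=16 h): 65·exp(−0.03648·13) = 40.453 mg/L
Dose 4 (130 mg at t=24 h): 130·exp(−0.03648·5) = 108.324 mg/L
C(29) = 130.186 + 130.149 + 40.453 + 108.324 = 409.112 mg/L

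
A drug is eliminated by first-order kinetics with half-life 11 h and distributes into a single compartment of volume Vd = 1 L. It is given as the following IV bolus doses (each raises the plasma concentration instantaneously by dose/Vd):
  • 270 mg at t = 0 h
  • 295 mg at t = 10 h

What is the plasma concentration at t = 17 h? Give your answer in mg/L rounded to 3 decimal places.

k = ln 2 / 11 = 0.06301 per h
Dose 1 (270 mg at t=0 h): 270·exp(−0.06301·17) = 92.499 mg/L
Dose 2 (295 mg at t=10 h): 295·exp(−0.06301·7) = 189.783 mg/L
C(17) = 92.499 + 189.783 = 282.282 mg/L

282.282 mg/L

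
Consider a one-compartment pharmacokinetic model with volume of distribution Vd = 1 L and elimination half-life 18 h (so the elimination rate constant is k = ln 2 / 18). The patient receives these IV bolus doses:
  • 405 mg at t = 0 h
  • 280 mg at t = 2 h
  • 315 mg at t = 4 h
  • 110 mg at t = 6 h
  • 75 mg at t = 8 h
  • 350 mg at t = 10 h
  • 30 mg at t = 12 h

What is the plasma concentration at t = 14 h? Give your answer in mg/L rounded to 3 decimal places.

1095.110 mg/L

k = ln 2 / 18 = 0.03851 per h
Dose 1 (405 mg at t=0 h): 405·exp(−0.03851·14) = 236.222 mg/L
Dose 2 (280 mg at t=2 h): 280·exp(−0.03851·12) = 176.389 mg/L
Dose 3 (315 mg at t=4 h): 315·exp(−0.03851·10) = 214.324 mg/L
Dose 4 (110 mg at t=6 h): 110·exp(−0.03851·8) = 80.835 mg/L
Dose 5 (75 mg at t=8 h): 75·exp(−0.03851·6) = 59.528 mg/L
Dose 6 (350 mg at t=10 h): 350·exp(−0.03851·4) = 300.035 mg/L
Dose 7 (30 mg at t=12 h): 30·exp(−0.03851·2) = 27.776 mg/L
C(14) = 236.222 + 176.389 + 214.324 + 80.835 + 59.528 + 300.035 + 27.776 = 1095.110 mg/L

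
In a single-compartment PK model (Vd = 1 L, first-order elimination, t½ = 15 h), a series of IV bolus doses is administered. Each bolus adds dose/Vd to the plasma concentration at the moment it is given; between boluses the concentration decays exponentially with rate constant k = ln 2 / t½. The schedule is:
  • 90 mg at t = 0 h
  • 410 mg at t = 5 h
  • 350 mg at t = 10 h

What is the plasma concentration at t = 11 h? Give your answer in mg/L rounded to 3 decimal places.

k = ln 2 / 15 = 0.04621 per h
Dose 1 (90 mg at t=0 h): 90·exp(−0.04621·11) = 54.136 mg/L
Dose 2 (410 mg at t=5 h): 410·exp(−0.04621·6) = 310.722 mg/L
Dose 3 (350 mg at t=10 h): 350·exp(−0.04621·1) = 334.195 mg/L
C(11) = 54.136 + 310.722 + 334.195 = 699.053 mg/L

699.053 mg/L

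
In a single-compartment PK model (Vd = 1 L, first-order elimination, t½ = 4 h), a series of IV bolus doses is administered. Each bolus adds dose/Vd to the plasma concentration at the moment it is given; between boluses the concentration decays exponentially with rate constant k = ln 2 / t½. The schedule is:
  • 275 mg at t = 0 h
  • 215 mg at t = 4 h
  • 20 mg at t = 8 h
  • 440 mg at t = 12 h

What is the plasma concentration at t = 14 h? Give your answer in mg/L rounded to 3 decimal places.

380.512 mg/L

k = ln 2 / 4 = 0.17329 per h
Dose 1 (275 mg at t=0 h): 275·exp(−0.17329·14) = 24.307 mg/L
Dose 2 (215 mg at t=4 h): 215·exp(−0.17329·10) = 38.007 mg/L
Dose 3 (20 mg at t=8 h): 20·exp(−0.17329·6) = 7.071 mg/L
Dose 4 (440 mg at t=12 h): 440·exp(−0.17329·2) = 311.127 mg/L
C(14) = 24.307 + 38.007 + 7.071 + 311.127 = 380.512 mg/L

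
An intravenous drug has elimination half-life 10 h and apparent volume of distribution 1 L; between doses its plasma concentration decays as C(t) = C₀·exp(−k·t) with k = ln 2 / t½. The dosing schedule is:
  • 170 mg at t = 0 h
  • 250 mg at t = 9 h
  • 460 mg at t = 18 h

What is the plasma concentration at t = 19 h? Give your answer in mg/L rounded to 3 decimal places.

k = ln 2 / 10 = 0.06931 per h
Dose 1 (170 mg at t=0 h): 170·exp(−0.06931·19) = 45.550 mg/L
Dose 2 (250 mg at t=9 h): 250·exp(−0.06931·10) = 125.000 mg/L
Dose 3 (460 mg at t=18 h): 460·exp(−0.06931·1) = 429.195 mg/L
C(19) = 45.550 + 125.000 + 429.195 = 599.746 mg/L

599.746 mg/L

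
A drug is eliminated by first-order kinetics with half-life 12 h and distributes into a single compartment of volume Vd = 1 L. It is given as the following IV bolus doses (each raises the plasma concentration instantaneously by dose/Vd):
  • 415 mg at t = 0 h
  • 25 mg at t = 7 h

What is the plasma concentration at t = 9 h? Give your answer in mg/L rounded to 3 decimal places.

269.033 mg/L

k = ln 2 / 12 = 0.05776 per h
Dose 1 (415 mg at t=0 h): 415·exp(−0.05776·9) = 246.760 mg/L
Dose 2 (25 mg at t=7 h): 25·exp(−0.05776·2) = 22.272 mg/L
C(9) = 246.760 + 22.272 = 269.033 mg/L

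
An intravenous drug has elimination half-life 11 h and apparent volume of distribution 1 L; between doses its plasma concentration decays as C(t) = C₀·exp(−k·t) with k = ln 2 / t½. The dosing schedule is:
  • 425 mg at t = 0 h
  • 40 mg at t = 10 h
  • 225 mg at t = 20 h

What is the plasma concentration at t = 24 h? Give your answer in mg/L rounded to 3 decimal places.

k = ln 2 / 11 = 0.06301 per h
Dose 1 (425 mg at t=0 h): 425·exp(−0.06301·24) = 93.669 mg/L
Dose 2 (40 mg at t=10 h): 40·exp(−0.06301·14) = 16.555 mg/L
Dose 3 (225 mg at t=20 h): 225·exp(−0.06301·4) = 174.871 mg/L
C(24) = 93.669 + 16.555 + 174.871 = 285.095 mg/L

285.095 mg/L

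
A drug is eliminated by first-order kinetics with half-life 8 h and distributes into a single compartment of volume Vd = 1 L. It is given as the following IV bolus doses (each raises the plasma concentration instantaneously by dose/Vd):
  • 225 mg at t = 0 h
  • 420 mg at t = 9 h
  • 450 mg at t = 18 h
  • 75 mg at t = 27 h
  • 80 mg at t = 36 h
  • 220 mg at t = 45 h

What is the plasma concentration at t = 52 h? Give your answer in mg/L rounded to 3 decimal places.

k = ln 2 / 8 = 0.08664 per h
Dose 1 (225 mg at t=0 h): 225·exp(−0.08664·52) = 2.486 mg/L
Dose 2 (420 mg at t=9 h): 420·exp(−0.08664·43) = 10.121 mg/L
Dose 3 (450 mg at t=18 h): 450·exp(−0.08664·34) = 23.650 mg/L
Dose 4 (75 mg at t=27 h): 75·exp(−0.08664·25) = 8.597 mg/L
Dose 5 (80 mg at t=36 h): 80·exp(−0.08664·16) = 20.000 mg/L
Dose 6 (220 mg at t=45 h): 220·exp(−0.08664·7) = 119.956 mg/L
C(52) = 2.486 + 10.121 + 23.650 + 8.597 + 20.000 + 119.956 = 184.810 mg/L

184.810 mg/L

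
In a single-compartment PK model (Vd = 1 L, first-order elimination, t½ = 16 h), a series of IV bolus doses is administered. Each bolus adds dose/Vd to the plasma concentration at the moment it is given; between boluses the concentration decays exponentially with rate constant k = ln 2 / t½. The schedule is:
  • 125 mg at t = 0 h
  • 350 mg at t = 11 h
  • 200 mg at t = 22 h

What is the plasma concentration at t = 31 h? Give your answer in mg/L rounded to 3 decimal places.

315.216 mg/L

k = ln 2 / 16 = 0.04332 per h
Dose 1 (125 mg at t=0 h): 125·exp(−0.04332·31) = 32.634 mg/L
Dose 2 (350 mg at t=11 h): 350·exp(−0.04332·20) = 147.157 mg/L
Dose 3 (200 mg at t=22 h): 200·exp(−0.04332·9) = 135.426 mg/L
C(31) = 32.634 + 147.157 + 135.426 = 315.216 mg/L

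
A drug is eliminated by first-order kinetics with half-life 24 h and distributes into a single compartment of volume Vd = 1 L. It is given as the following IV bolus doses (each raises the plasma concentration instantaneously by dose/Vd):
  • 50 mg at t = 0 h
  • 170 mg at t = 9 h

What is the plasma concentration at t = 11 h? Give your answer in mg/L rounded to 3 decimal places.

196.850 mg/L

k = ln 2 / 24 = 0.02888 per h
Dose 1 (50 mg at t=0 h): 50·exp(−0.02888·11) = 36.391 mg/L
Dose 2 (170 mg at t=9 h): 170·exp(−0.02888·2) = 160.459 mg/L
C(11) = 36.391 + 160.459 = 196.850 mg/L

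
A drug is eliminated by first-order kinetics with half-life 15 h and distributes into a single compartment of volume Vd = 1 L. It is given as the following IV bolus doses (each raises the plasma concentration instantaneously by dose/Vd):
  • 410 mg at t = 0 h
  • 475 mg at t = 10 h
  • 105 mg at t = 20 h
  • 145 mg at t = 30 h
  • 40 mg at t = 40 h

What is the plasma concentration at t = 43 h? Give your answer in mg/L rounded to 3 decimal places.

k = ln 2 / 15 = 0.04621 per h
Dose 1 (410 mg at t=0 h): 410·exp(−0.04621·43) = 56.212 mg/L
Dose 2 (475 mg at t=10 h): 475·exp(−0.04621·33) = 103.378 mg/L
Dose 3 (105 mg at t=20 h): 105·exp(−0.04621·23) = 36.275 mg/L
Dose 4 (145 mg at t=30 h): 145·exp(−0.04621·13) = 79.520 mg/L
Dose 5 (40 mg at t=40 h): 40·exp(−0.04621·3) = 34.822 mg/L
C(43) = 56.212 + 103.378 + 36.275 + 79.520 + 34.822 = 310.207 mg/L

310.207 mg/L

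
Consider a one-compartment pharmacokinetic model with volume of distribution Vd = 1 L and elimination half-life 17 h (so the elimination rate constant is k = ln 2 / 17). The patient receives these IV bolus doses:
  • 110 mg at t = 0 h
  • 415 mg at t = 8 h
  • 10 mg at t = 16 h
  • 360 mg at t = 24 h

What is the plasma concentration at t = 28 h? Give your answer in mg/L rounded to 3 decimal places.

k = ln 2 / 17 = 0.04077 per h
Dose 1 (110 mg at t=0 h): 110·exp(−0.04077·28) = 35.122 mg/L
Dose 2 (415 mg at t=8 h): 415·exp(−0.04077·20) = 183.610 mg/L
Dose 3 (10 mg at t=16 h): 10·exp(−0.04077·12) = 6.131 mg/L
Dose 4 (360 mg at t=24 h): 360·exp(−0.04077·4) = 305.824 mg/L
C(28) = 35.122 + 183.610 + 6.131 + 305.824 = 530.686 mg/L

530.686 mg/L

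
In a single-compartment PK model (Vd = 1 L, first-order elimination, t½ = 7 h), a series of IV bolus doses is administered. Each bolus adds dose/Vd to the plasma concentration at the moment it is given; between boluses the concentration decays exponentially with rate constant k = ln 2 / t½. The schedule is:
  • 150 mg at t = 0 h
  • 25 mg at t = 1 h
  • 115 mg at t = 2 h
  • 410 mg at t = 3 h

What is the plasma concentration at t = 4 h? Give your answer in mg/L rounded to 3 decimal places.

585.203 mg/L

k = ln 2 / 7 = 0.09902 per h
Dose 1 (150 mg at t=0 h): 150·exp(−0.09902·4) = 100.943 mg/L
Dose 2 (25 mg at t=1 h): 25·exp(−0.09902·3) = 18.575 mg/L
Dose 3 (115 mg at t=2 h): 115·exp(−0.09902·2) = 94.339 mg/L
Dose 4 (410 mg at t=3 h): 410·exp(−0.09902·1) = 371.347 mg/L
C(4) = 100.943 + 18.575 + 94.339 + 371.347 = 585.203 mg/L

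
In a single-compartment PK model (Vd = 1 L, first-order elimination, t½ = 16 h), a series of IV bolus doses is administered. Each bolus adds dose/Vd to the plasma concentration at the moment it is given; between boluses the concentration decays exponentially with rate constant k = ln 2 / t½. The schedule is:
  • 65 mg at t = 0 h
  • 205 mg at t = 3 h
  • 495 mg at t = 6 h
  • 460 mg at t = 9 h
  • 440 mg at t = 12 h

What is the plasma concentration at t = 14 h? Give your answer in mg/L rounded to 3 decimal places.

1286.644 mg/L

k = ln 2 / 16 = 0.04332 per h
Dose 1 (65 mg at t=0 h): 65·exp(−0.04332·14) = 35.442 mg/L
Dose 2 (205 mg at t=3 h): 205·exp(−0.04332·11) = 127.290 mg/L
Dose 3 (495 mg at t=6 h): 495·exp(−0.04332·8) = 350.018 mg/L
Dose 4 (460 mg at t=9 h): 460·exp(−0.04332·5) = 370.413 mg/L
Dose 5 (440 mg at t=12 h): 440·exp(−0.04332·2) = 403.482 mg/L
C(14) = 35.442 + 127.290 + 350.018 + 370.413 + 403.482 = 1286.644 mg/L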